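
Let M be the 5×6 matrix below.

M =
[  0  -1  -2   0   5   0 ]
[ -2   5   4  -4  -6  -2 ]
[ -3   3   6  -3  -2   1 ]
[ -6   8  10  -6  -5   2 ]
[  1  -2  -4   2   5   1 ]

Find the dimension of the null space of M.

2

Row reduce to echelon form.
Swap R1 ↔ R2
R3 ← R3 − (3/2)·R1: [0, -9/2, 0, 3, 7, 4]
R4 ← R4 − (3)·R1: [0, -7, -2, 6, 13, 8]
R5 ← R5 + (1/2)·R1: [0, 1/2, -2, 0, 2, 0]
R3 ← R3 − (9/2)·R2: [0, 0, 9, 3, -31/2, 4]
R4 ← R4 − (7)·R2: [0, 0, 12, 6, -22, 8]
R5 ← R5 + (1/2)·R2: [0, 0, -3, 0, 9/2, 0]
R4 ← R4 − (4/3)·R3: [0, 0, 0, 2, -4/3, 8/3]
R5 ← R5 + (1/3)·R3: [0, 0, 0, 1, -2/3, 4/3]
R5 ← R5 − (1/2)·R4: [0, 0, 0, 0, 0, 0]
4 nonzero rows, so rank(M) = 4.
M has 6 columns; by rank–nullity, nullity = 6 − 4 = 2.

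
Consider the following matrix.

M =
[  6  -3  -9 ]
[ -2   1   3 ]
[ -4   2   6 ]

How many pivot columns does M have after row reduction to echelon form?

1

Row reduce to echelon form.
R2 ← R2 + (1/3)·R1: [0, 0, 0]
R3 ← R3 + (2/3)·R1: [0, 0, 0]
Echelon form has 1 nonzero row, so rank(M) = 1.
Each nonzero row contributes one pivot column: 1 pivot columns.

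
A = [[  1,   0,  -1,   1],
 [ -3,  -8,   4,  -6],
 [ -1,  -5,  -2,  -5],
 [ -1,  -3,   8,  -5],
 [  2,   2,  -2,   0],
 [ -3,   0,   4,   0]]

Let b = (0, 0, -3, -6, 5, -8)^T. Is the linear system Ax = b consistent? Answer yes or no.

Row reduce the augmented matrix [A | b].
R2 ← R2 + (3)·R1: [0, -8, 1, -3, 0]
R3 ← R3 + R1: [0, -5, -3, -4, -3]
R4 ← R4 + R1: [0, -3, 7, -4, -6]
R5 ← R5 − (2)·R1: [0, 2, 0, -2, 5]
R6 ← R6 + (3)·R1: [0, 0, 1, 3, -8]
R3 ← R3 − (5/8)·R2: [0, 0, -29/8, -17/8, -3]
R4 ← R4 − (3/8)·R2: [0, 0, 53/8, -23/8, -6]
R5 ← R5 + (1/4)·R2: [0, 0, 1/4, -11/4, 5]
R4 ← R4 + (53/29)·R3: [0, 0, 0, -196/29, -333/29]
R5 ← R5 + (2/29)·R3: [0, 0, 0, -84/29, 139/29]
R6 ← R6 + (8/29)·R3: [0, 0, 0, 70/29, -256/29]
R5 ← R5 − (3/7)·R4: [0, 0, 0, 0, 68/7]
R6 ← R6 + (5/14)·R4: [0, 0, 0, 0, -181/14]
R6 ← R6 + (181/136)·R5: [0, 0, 0, 0, 0]
The echelon form has 5 nonzero rows; the last pivot sits in the augmented column, so rank(A) = 4 but rank([A|b]) = 5.
Since the ranks differ, the system is inconsistent.

no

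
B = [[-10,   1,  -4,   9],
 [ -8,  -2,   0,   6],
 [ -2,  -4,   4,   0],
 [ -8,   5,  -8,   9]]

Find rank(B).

Row reduce to echelon form.
R2 ← R2 − (4/5)·R1: [0, -14/5, 16/5, -6/5]
R3 ← R3 − (1/5)·R1: [0, -21/5, 24/5, -9/5]
R4 ← R4 − (4/5)·R1: [0, 21/5, -24/5, 9/5]
R3 ← R3 − (3/2)·R2: [0, 0, 0, 0]
R4 ← R4 + (3/2)·R2: [0, 0, 0, 0]
Echelon form has 2 nonzero rows, so rank(B) = 2.

2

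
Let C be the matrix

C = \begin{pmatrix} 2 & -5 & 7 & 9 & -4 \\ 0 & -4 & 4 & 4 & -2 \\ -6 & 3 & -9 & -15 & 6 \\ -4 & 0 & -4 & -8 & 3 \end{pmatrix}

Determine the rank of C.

2

Row reduce to echelon form.
R3 ← R3 + (3)·R1: [0, -12, 12, 12, -6]
R4 ← R4 + (2)·R1: [0, -10, 10, 10, -5]
R3 ← R3 − (3)·R2: [0, 0, 0, 0, 0]
R4 ← R4 − (5/2)·R2: [0, 0, 0, 0, 0]
Echelon form has 2 nonzero rows, so rank(C) = 2.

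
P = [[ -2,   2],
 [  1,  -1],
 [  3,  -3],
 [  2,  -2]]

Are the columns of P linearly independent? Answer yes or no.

Row reduce P to echelon form.
R2 ← R2 + (1/2)·R1: [0, 0]
R3 ← R3 + (3/2)·R1: [0, 0]
R4 ← R4 + R1: [0, 0]
1 pivot among 2 columns.
Only 1 < 2 pivot columns, so the columns are linearly dependent.

no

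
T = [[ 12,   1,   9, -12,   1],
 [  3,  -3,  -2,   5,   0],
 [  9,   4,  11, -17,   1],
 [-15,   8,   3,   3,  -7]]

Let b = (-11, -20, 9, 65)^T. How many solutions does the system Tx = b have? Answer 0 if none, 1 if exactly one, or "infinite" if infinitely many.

Row reduce the augmented matrix [T | b].
R2 ← R2 − (1/4)·R1: [0, -13/4, -17/4, 8, -1/4, -69/4]
R3 ← R3 − (3/4)·R1: [0, 13/4, 17/4, -8, 1/4, 69/4]
R4 ← R4 + (5/4)·R1: [0, 37/4, 57/4, -12, -23/4, 205/4]
R3 ← R3 + R2: [0, 0, 0, 0, 0, 0]
R4 ← R4 + (37/13)·R2: [0, 0, 28/13, 140/13, -84/13, 28/13]
Swap R3 ↔ R4
The echelon form has 3 nonzero rows, and every pivot lies in the first 5 columns, so rank(T) = rank([T|b]) = 3.
The system is consistent.
rank = 3 < 5 unknowns, so there are infinitely many solutions.

infinite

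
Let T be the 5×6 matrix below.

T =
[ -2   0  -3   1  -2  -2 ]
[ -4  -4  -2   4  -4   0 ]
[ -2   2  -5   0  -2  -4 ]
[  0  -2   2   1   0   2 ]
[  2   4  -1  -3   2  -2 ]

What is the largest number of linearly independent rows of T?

2

Row reduce to echelon form.
R2 ← R2 − (2)·R1: [0, -4, 4, 2, 0, 4]
R3 ← R3 − R1: [0, 2, -2, -1, 0, -2]
R5 ← R5 + R1: [0, 4, -4, -2, 0, -4]
R3 ← R3 + (1/2)·R2: [0, 0, 0, 0, 0, 0]
R4 ← R4 − (1/2)·R2: [0, 0, 0, 0, 0, 0]
R5 ← R5 + R2: [0, 0, 0, 0, 0, 0]
Echelon form has 2 nonzero rows, so rank(T) = 2.
The rank gives the maximum number of linearly independent rows: 2.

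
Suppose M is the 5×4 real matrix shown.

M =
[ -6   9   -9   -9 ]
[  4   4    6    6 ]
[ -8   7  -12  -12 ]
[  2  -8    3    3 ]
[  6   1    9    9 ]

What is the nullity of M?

2

Row reduce to echelon form.
R2 ← R2 + (2/3)·R1: [0, 10, 0, 0]
R3 ← R3 − (4/3)·R1: [0, -5, 0, 0]
R4 ← R4 + (1/3)·R1: [0, -5, 0, 0]
R5 ← R5 + R1: [0, 10, 0, 0]
R3 ← R3 + (1/2)·R2: [0, 0, 0, 0]
R4 ← R4 + (1/2)·R2: [0, 0, 0, 0]
R5 ← R5 − R2: [0, 0, 0, 0]
2 nonzero rows, so rank(M) = 2.
M has 4 columns; by rank–nullity, nullity = 4 − 2 = 2.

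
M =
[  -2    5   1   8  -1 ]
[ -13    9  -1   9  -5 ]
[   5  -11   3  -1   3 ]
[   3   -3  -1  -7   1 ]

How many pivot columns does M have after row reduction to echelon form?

Row reduce to echelon form.
R2 ← R2 − (13/2)·R1: [0, -47/2, -15/2, -43, 3/2]
R3 ← R3 + (5/2)·R1: [0, 3/2, 11/2, 19, 1/2]
R4 ← R4 + (3/2)·R1: [0, 9/2, 1/2, 5, -1/2]
R3 ← R3 + (3/47)·R2: [0, 0, 236/47, 764/47, 28/47]
R4 ← R4 + (9/47)·R2: [0, 0, -44/47, -152/47, -10/47]
R4 ← R4 + (11/59)·R3: [0, 0, 0, -12/59, -6/59]
Echelon form has 4 nonzero rows, so rank(M) = 4.
Each nonzero row contributes one pivot column: 4 pivot columns.

4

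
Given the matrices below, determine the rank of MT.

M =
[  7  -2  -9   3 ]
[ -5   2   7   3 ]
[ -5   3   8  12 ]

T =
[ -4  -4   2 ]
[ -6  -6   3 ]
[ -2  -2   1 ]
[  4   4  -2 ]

First compute MT:
[[ 14,  14,  -7],
 [  6,   6,  -3],
 [ 34,  34, -17]]
Now row reduce the product.
R2 ← R2 − (3/7)·R1: [0, 0, 0]
R3 ← R3 − (17/7)·R1: [0, 0, 0]
1 nonzero row, so rank(MT) = 1.

1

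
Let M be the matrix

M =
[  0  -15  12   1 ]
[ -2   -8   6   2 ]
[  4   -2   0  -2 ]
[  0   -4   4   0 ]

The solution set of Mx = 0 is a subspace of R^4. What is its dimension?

Row reduce to echelon form.
Swap R1 ↔ R2
R3 ← R3 + (2)·R1: [0, -18, 12, 2]
R3 ← R3 − (6/5)·R2: [0, 0, -12/5, 4/5]
R4 ← R4 − (4/15)·R2: [0, 0, 4/5, -4/15]
R4 ← R4 + (1/3)·R3: [0, 0, 0, 0]
3 nonzero rows, so rank(M) = 3.
M has 4 columns; by rank–nullity, nullity = 4 − 3 = 1.

1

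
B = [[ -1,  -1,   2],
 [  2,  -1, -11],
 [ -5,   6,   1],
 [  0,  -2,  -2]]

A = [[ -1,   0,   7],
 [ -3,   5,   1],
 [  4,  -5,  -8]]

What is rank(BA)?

First compute BA:
[[ 12, -15, -24],
 [-43,  50, 101],
 [ -9,  25, -37],
 [ -2,   0,  14]]
Now row reduce the product.
R2 ← R2 + (43/12)·R1: [0, -15/4, 15]
R3 ← R3 + (3/4)·R1: [0, 55/4, -55]
R4 ← R4 + (1/6)·R1: [0, -5/2, 10]
R3 ← R3 + (11/3)·R2: [0, 0, 0]
R4 ← R4 − (2/3)·R2: [0, 0, 0]
2 nonzero rows, so rank(BA) = 2.

2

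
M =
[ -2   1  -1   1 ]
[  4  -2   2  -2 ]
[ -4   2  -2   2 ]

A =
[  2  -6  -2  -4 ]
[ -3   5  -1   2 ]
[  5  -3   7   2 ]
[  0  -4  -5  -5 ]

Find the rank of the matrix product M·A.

First compute MA:
[[-12,  16,  -9,   3],
 [ 24, -32,  18,  -6],
 [-24,  32, -18,   6]]
Now row reduce the product.
R2 ← R2 + (2)·R1: [0, 0, 0, 0]
R3 ← R3 − (2)·R1: [0, 0, 0, 0]
1 nonzero row, so rank(MA) = 1.

1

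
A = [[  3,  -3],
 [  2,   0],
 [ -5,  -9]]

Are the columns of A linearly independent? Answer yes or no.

yes

Row reduce A to echelon form.
R2 ← R2 − (2/3)·R1: [0, 2]
R3 ← R3 + (5/3)·R1: [0, -14]
R3 ← R3 + (7)·R2: [0, 0]
2 pivots among 2 columns.
Every column is a pivot column, so the columns are linearly independent.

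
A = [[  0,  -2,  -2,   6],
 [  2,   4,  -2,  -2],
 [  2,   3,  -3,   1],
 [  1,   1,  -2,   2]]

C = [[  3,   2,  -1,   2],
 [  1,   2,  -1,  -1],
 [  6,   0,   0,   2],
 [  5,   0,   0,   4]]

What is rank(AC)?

2

First compute AC:
[[ 16,  -4,   2,  22],
 [-12,  12,  -6, -12],
 [ -4,  10,  -5,  -1],
 [  2,   4,  -2,   5]]
Now row reduce the product.
R2 ← R2 + (3/4)·R1: [0, 9, -9/2, 9/2]
R3 ← R3 + (1/4)·R1: [0, 9, -9/2, 9/2]
R4 ← R4 − (1/8)·R1: [0, 9/2, -9/4, 9/4]
R3 ← R3 − R2: [0, 0, 0, 0]
R4 ← R4 − (1/2)·R2: [0, 0, 0, 0]
2 nonzero rows, so rank(AC) = 2.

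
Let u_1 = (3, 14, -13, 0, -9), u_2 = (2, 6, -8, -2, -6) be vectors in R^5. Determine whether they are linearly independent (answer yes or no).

Form the matrix with these vectors as rows and row reduce.
R2 ← R2 − (2/3)·R1: [0, -10/3, 2/3, -2, 0]
2 nonzero rows, so the 2 vectors span a space of dimension 2.
Since 2 = 2, the vectors are linearly independent.

yes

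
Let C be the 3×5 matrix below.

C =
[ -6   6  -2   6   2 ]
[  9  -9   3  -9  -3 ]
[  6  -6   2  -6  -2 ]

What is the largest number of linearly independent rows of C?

Row reduce to echelon form.
R2 ← R2 + (3/2)·R1: [0, 0, 0, 0, 0]
R3 ← R3 + R1: [0, 0, 0, 0, 0]
Echelon form has 1 nonzero row, so rank(C) = 1.
The rank gives the maximum number of linearly independent rows: 1.

1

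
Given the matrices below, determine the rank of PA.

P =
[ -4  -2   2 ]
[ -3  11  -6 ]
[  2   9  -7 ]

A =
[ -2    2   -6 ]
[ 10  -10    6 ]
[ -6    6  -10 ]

2

First compute PA:
[[-24,  24,  -8],
 [152, -152, 144],
 [128, -128, 112]]
Now row reduce the product.
R2 ← R2 + (19/3)·R1: [0, 0, 280/3]
R3 ← R3 + (16/3)·R1: [0, 0, 208/3]
R3 ← R3 − (26/35)·R2: [0, 0, 0]
2 nonzero rows, so rank(PA) = 2.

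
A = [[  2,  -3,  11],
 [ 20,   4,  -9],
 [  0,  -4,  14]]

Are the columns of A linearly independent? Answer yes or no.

Row reduce A to echelon form.
R2 ← R2 − (10)·R1: [0, 34, -119]
R3 ← R3 + (2/17)·R2: [0, 0, 0]
2 pivots among 3 columns.
Only 2 < 3 pivot columns, so the columns are linearly dependent.

no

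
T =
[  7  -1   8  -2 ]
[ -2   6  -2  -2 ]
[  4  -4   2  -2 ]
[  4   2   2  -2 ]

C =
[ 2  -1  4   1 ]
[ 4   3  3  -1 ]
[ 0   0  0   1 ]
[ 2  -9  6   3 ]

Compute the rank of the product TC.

4

First compute TC:
[[  6,   8,  13,  10],
 [ 16,  38,  -2, -16],
 [-12,   2,  -8,   4],
 [ 12,  20,  10,  -2]]
Now row reduce the product.
R2 ← R2 − (8/3)·R1: [0, 50/3, -110/3, -128/3]
R3 ← R3 + (2)·R1: [0, 18, 18, 24]
R4 ← R4 − (2)·R1: [0, 4, -16, -22]
R3 ← R3 − (27/25)·R2: [0, 0, 288/5, 1752/25]
R4 ← R4 − (6/25)·R2: [0, 0, -36/5, -294/25]
R4 ← R4 + (1/8)·R3: [0, 0, 0, -3]
4 nonzero rows, so rank(TC) = 4.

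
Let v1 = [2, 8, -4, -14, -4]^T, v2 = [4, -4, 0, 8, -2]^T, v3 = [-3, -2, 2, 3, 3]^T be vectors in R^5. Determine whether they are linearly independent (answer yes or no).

no

Form the matrix with these vectors as rows and row reduce.
R2 ← R2 − (2)·R1: [0, -20, 8, 36, 6]
R3 ← R3 + (3/2)·R1: [0, 10, -4, -18, -3]
R3 ← R3 + (1/2)·R2: [0, 0, 0, 0, 0]
2 nonzero rows, so the 3 vectors span a space of dimension 2.
Since 2 < 3, the vectors are linearly dependent.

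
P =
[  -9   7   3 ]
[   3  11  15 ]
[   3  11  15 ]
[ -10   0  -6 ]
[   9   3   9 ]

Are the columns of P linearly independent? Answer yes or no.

Row reduce P to echelon form.
R2 ← R2 + (1/3)·R1: [0, 40/3, 16]
R3 ← R3 + (1/3)·R1: [0, 40/3, 16]
R4 ← R4 − (10/9)·R1: [0, -70/9, -28/3]
R5 ← R5 + R1: [0, 10, 12]
R3 ← R3 − R2: [0, 0, 0]
R4 ← R4 + (7/12)·R2: [0, 0, 0]
R5 ← R5 − (3/4)·R2: [0, 0, 0]
2 pivots among 3 columns.
Only 2 < 3 pivot columns, so the columns are linearly dependent.

no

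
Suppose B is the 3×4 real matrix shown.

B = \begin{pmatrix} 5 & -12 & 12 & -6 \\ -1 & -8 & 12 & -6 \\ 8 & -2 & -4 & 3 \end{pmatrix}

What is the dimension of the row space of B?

3

Row reduce to echelon form.
R2 ← R2 + (1/5)·R1: [0, -52/5, 72/5, -36/5]
R3 ← R3 − (8/5)·R1: [0, 86/5, -116/5, 63/5]
R3 ← R3 + (43/26)·R2: [0, 0, 8/13, 9/13]
Echelon form has 3 nonzero rows, so rank(B) = 3.
The row space has dimension equal to the rank: 3.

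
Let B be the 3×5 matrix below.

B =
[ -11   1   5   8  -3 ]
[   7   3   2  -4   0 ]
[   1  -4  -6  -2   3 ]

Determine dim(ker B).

Row reduce to echelon form.
R2 ← R2 + (7/11)·R1: [0, 40/11, 57/11, 12/11, -21/11]
R3 ← R3 + (1/11)·R1: [0, -43/11, -61/11, -14/11, 30/11]
R3 ← R3 + (43/40)·R2: [0, 0, 1/40, -1/10, 27/40]
3 nonzero rows, so rank(B) = 3.
B has 5 columns; by rank–nullity, nullity = 5 − 3 = 2.

2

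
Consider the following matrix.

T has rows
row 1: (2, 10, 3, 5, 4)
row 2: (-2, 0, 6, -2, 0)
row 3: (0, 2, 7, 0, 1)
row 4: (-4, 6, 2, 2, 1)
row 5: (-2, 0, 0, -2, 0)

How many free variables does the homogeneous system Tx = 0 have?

Row reduce to echelon form.
R2 ← R2 + R1: [0, 10, 9, 3, 4]
R4 ← R4 + (2)·R1: [0, 26, 8, 12, 9]
R5 ← R5 + R1: [0, 10, 3, 3, 4]
R3 ← R3 − (1/5)·R2: [0, 0, 26/5, -3/5, 1/5]
R4 ← R4 − (13/5)·R2: [0, 0, -77/5, 21/5, -7/5]
R5 ← R5 − R2: [0, 0, -6, 0, 0]
R4 ← R4 + (77/26)·R3: [0, 0, 0, 63/26, -21/26]
R5 ← R5 + (15/13)·R3: [0, 0, 0, -9/13, 3/13]
R5 ← R5 + (2/7)·R4: [0, 0, 0, 0, 0]
4 nonzero rows, so rank(T) = 4.
T has 5 columns; by rank–nullity, nullity = 5 − 4 = 1.

1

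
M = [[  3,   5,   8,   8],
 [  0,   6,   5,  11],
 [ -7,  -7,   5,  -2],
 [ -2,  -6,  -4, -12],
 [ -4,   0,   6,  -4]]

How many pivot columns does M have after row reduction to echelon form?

4

Row reduce to echelon form.
R3 ← R3 + (7/3)·R1: [0, 14/3, 71/3, 50/3]
R4 ← R4 + (2/3)·R1: [0, -8/3, 4/3, -20/3]
R5 ← R5 + (4/3)·R1: [0, 20/3, 50/3, 20/3]
R3 ← R3 − (7/9)·R2: [0, 0, 178/9, 73/9]
R4 ← R4 + (4/9)·R2: [0, 0, 32/9, -16/9]
R5 ← R5 − (10/9)·R2: [0, 0, 100/9, -50/9]
R4 ← R4 − (16/89)·R3: [0, 0, 0, -288/89]
R5 ← R5 − (50/89)·R3: [0, 0, 0, -900/89]
R5 ← R5 − (25/8)·R4: [0, 0, 0, 0]
Echelon form has 4 nonzero rows, so rank(M) = 4.
Each nonzero row contributes one pivot column: 4 pivot columns.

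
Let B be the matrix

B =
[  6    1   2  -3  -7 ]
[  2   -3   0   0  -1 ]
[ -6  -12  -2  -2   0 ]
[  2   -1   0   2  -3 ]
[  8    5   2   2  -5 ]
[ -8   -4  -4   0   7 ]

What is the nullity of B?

Row reduce to echelon form.
R2 ← R2 − (1/3)·R1: [0, -10/3, -2/3, 1, 4/3]
R3 ← R3 + R1: [0, -11, 0, -5, -7]
R4 ← R4 − (1/3)·R1: [0, -4/3, -2/3, 3, -2/3]
R5 ← R5 − (4/3)·R1: [0, 11/3, -2/3, 6, 13/3]
R6 ← R6 + (4/3)·R1: [0, -8/3, -4/3, -4, -7/3]
R3 ← R3 − (33/10)·R2: [0, 0, 11/5, -83/10, -57/5]
R4 ← R4 − (2/5)·R2: [0, 0, -2/5, 13/5, -6/5]
R5 ← R5 + (11/10)·R2: [0, 0, -7/5, 71/10, 29/5]
R6 ← R6 − (4/5)·R2: [0, 0, -4/5, -24/5, -17/5]
R4 ← R4 + (2/11)·R3: [0, 0, 0, 12/11, -36/11]
R5 ← R5 + (7/11)·R3: [0, 0, 0, 20/11, -16/11]
R6 ← R6 + (4/11)·R3: [0, 0, 0, -86/11, -83/11]
R5 ← R5 − (5/3)·R4: [0, 0, 0, 0, 4]
R6 ← R6 + (43/6)·R4: [0, 0, 0, 0, -31]
R6 ← R6 + (31/4)·R5: [0, 0, 0, 0, 0]
5 nonzero rows, so rank(B) = 5.
B has 5 columns; by rank–nullity, nullity = 5 − 5 = 0.

0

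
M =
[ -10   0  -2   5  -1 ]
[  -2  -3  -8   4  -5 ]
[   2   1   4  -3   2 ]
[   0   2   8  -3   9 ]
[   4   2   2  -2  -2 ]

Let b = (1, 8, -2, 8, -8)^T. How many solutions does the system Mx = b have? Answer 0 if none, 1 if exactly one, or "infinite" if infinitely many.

Row reduce the augmented matrix [M | b].
R2 ← R2 − (1/5)·R1: [0, -3, -38/5, 3, -24/5, 39/5]
R3 ← R3 + (1/5)·R1: [0, 1, 18/5, -2, 9/5, -9/5]
R5 ← R5 + (2/5)·R1: [0, 2, 6/5, 0, -12/5, -38/5]
R3 ← R3 + (1/3)·R2: [0, 0, 16/15, -1, 1/5, 4/5]
R4 ← R4 + (2/3)·R2: [0, 0, 44/15, -1, 29/5, 66/5]
R5 ← R5 + (2/3)·R2: [0, 0, -58/15, 2, -28/5, -12/5]
R4 ← R4 − (11/4)·R3: [0, 0, 0, 7/4, 21/4, 11]
R5 ← R5 + (29/8)·R3: [0, 0, 0, -13/8, -39/8, 1/2]
R5 ← R5 + (13/14)·R4: [0, 0, 0, 0, 0, 75/7]
The echelon form has 5 nonzero rows; the last pivot sits in the augmented column, so rank(M) = 4 but rank([M|b]) = 5.
Since the ranks differ, the system is inconsistent.
It has no solutions.

0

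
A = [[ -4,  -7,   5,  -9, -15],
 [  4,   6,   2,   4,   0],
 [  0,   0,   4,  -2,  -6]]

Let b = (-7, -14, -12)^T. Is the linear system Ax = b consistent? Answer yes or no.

Row reduce the augmented matrix [A | b].
R2 ← R2 + R1: [0, -1, 7, -5, -15, -21]
The echelon form has 3 nonzero rows, and every pivot lies in the first 5 columns, so rank(A) = rank([A|b]) = 3.
The system is consistent.

yes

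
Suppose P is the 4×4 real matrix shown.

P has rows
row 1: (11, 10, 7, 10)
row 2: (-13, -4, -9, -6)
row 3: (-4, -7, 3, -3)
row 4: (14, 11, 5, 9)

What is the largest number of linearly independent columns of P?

3

Row reduce to echelon form.
R2 ← R2 + (13/11)·R1: [0, 86/11, -8/11, 64/11]
R3 ← R3 + (4/11)·R1: [0, -37/11, 61/11, 7/11]
R4 ← R4 − (14/11)·R1: [0, -19/11, -43/11, -41/11]
R3 ← R3 + (37/86)·R2: [0, 0, 225/43, 135/43]
R4 ← R4 + (19/86)·R2: [0, 0, -175/43, -105/43]
R4 ← R4 + (7/9)·R3: [0, 0, 0, 0]
Echelon form has 3 nonzero rows, so rank(P) = 3.
The rank gives the maximum number of linearly independent columns: 3.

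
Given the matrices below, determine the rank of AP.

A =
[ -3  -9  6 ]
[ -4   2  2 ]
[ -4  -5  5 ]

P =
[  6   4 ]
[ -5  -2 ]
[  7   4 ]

2

First compute AP:
[[ 69,  30],
 [-20, -12],
 [ 36,  14]]
Now row reduce the product.
R2 ← R2 + (20/69)·R1: [0, -76/23]
R3 ← R3 − (12/23)·R1: [0, -38/23]
R3 ← R3 − (1/2)·R2: [0, 0]
2 nonzero rows, so rank(AP) = 2.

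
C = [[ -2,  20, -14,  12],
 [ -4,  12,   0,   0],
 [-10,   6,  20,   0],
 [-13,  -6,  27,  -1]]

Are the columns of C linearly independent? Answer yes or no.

Row reduce C to echelon form.
R2 ← R2 − (2)·R1: [0, -28, 28, -24]
R3 ← R3 − (5)·R1: [0, -94, 90, -60]
R4 ← R4 − (13/2)·R1: [0, -136, 118, -79]
R3 ← R3 − (47/14)·R2: [0, 0, -4, 144/7]
R4 ← R4 − (34/7)·R2: [0, 0, -18, 263/7]
R4 ← R4 − (9/2)·R3: [0, 0, 0, -55]
4 pivots among 4 columns.
Every column is a pivot column, so the columns are linearly independent.

yes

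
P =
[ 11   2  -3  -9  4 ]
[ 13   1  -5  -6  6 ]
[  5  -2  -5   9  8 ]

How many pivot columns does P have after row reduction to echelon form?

Row reduce to echelon form.
R2 ← R2 − (13/11)·R1: [0, -15/11, -16/11, 51/11, 14/11]
R3 ← R3 − (5/11)·R1: [0, -32/11, -40/11, 144/11, 68/11]
R3 ← R3 − (32/15)·R2: [0, 0, -8/15, 16/5, 52/15]
Echelon form has 3 nonzero rows, so rank(P) = 3.
Each nonzero row contributes one pivot column: 3 pivot columns.

3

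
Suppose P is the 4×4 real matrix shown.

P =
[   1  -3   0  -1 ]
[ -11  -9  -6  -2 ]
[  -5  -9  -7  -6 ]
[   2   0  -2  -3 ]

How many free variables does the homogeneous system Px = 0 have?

Row reduce to echelon form.
R2 ← R2 + (11)·R1: [0, -42, -6, -13]
R3 ← R3 + (5)·R1: [0, -24, -7, -11]
R4 ← R4 − (2)·R1: [0, 6, -2, -1]
R3 ← R3 − (4/7)·R2: [0, 0, -25/7, -25/7]
R4 ← R4 + (1/7)·R2: [0, 0, -20/7, -20/7]
R4 ← R4 − (4/5)·R3: [0, 0, 0, 0]
3 nonzero rows, so rank(P) = 3.
P has 4 columns; by rank–nullity, nullity = 4 − 3 = 1.

1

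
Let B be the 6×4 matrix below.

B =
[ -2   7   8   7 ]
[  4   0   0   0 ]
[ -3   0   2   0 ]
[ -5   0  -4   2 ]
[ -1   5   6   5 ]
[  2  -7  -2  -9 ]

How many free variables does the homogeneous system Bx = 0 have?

0

Row reduce to echelon form.
R2 ← R2 + (2)·R1: [0, 14, 16, 14]
R3 ← R3 − (3/2)·R1: [0, -21/2, -10, -21/2]
R4 ← R4 − (5/2)·R1: [0, -35/2, -24, -31/2]
R5 ← R5 − (1/2)·R1: [0, 3/2, 2, 3/2]
R6 ← R6 + R1: [0, 0, 6, -2]
R3 ← R3 + (3/4)·R2: [0, 0, 2, 0]
R4 ← R4 + (5/4)·R2: [0, 0, -4, 2]
R5 ← R5 − (3/28)·R2: [0, 0, 2/7, 0]
R4 ← R4 + (2)·R3: [0, 0, 0, 2]
R5 ← R5 − (1/7)·R3: [0, 0, 0, 0]
R6 ← R6 − (3)·R3: [0, 0, 0, -2]
R6 ← R6 + R4: [0, 0, 0, 0]
4 nonzero rows, so rank(B) = 4.
B has 4 columns; by rank–nullity, nullity = 4 − 4 = 0.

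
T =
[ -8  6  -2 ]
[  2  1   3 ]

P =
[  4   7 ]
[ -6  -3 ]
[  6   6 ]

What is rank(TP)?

2

First compute TP:
[[-80, -86],
 [ 20,  29]]
Now row reduce the product.
R2 ← R2 + (1/4)·R1: [0, 15/2]
2 nonzero rows, so rank(TP) = 2.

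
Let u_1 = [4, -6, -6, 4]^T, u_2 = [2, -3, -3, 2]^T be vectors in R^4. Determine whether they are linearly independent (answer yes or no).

no

Form the matrix with these vectors as rows and row reduce.
R2 ← R2 − (1/2)·R1: [0, 0, 0, 0]
1 nonzero row, so the 2 vectors span a space of dimension 1.
Since 1 < 2, the vectors are linearly dependent.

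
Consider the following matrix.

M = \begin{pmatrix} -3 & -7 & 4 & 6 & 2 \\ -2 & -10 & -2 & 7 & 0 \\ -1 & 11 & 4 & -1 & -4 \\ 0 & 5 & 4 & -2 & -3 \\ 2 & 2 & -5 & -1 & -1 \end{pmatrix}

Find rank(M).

Row reduce to echelon form.
R2 ← R2 − (2/3)·R1: [0, -16/3, -14/3, 3, -4/3]
R3 ← R3 − (1/3)·R1: [0, 40/3, 8/3, -3, -14/3]
R5 ← R5 + (2/3)·R1: [0, -8/3, -7/3, 3, 1/3]
R3 ← R3 + (5/2)·R2: [0, 0, -9, 9/2, -8]
R4 ← R4 + (15/16)·R2: [0, 0, -3/8, 13/16, -17/4]
R5 ← R5 − (1/2)·R2: [0, 0, 0, 3/2, 1]
R4 ← R4 − (1/24)·R3: [0, 0, 0, 5/8, -47/12]
R5 ← R5 − (12/5)·R4: [0, 0, 0, 0, 52/5]
Echelon form has 5 nonzero rows, so rank(M) = 5.

5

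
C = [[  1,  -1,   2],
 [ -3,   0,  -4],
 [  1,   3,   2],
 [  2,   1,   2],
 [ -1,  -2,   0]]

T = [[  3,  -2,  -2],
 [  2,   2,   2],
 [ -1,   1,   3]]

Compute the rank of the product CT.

First compute CT:
[[ -1,  -2,   2],
 [ -5,   2,  -6],
 [  7,   6,  10],
 [  6,   0,   4],
 [ -7,  -2,  -2]]
Now row reduce the product.
R2 ← R2 − (5)·R1: [0, 12, -16]
R3 ← R3 + (7)·R1: [0, -8, 24]
R4 ← R4 + (6)·R1: [0, -12, 16]
R5 ← R5 − (7)·R1: [0, 12, -16]
R3 ← R3 + (2/3)·R2: [0, 0, 40/3]
R4 ← R4 + R2: [0, 0, 0]
R5 ← R5 − R2: [0, 0, 0]
3 nonzero rows, so rank(CT) = 3.

3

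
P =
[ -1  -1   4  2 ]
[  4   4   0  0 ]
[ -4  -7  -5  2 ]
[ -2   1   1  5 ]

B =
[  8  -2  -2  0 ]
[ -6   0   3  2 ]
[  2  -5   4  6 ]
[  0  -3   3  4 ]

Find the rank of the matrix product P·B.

First compute PB:
[[  6, -24,  21,  30],
 [  8,  -8,   4,   8],
 [  0,  27, -27, -36],
 [-20, -16,  26,  28]]
Now row reduce the product.
R2 ← R2 − (4/3)·R1: [0, 24, -24, -32]
R4 ← R4 + (10/3)·R1: [0, -96, 96, 128]
R3 ← R3 − (9/8)·R2: [0, 0, 0, 0]
R4 ← R4 + (4)·R2: [0, 0, 0, 0]
2 nonzero rows, so rank(PB) = 2.

2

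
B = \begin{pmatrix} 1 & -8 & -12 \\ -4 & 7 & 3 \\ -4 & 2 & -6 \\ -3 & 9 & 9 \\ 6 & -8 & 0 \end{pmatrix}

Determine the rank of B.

2

Row reduce to echelon form.
R2 ← R2 + (4)·R1: [0, -25, -45]
R3 ← R3 + (4)·R1: [0, -30, -54]
R4 ← R4 + (3)·R1: [0, -15, -27]
R5 ← R5 − (6)·R1: [0, 40, 72]
R3 ← R3 − (6/5)·R2: [0, 0, 0]
R4 ← R4 − (3/5)·R2: [0, 0, 0]
R5 ← R5 + (8/5)·R2: [0, 0, 0]
Echelon form has 2 nonzero rows, so rank(B) = 2.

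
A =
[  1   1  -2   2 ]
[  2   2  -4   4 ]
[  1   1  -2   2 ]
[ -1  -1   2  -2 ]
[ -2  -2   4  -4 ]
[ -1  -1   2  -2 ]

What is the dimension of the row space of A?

1

Row reduce to echelon form.
R2 ← R2 − (2)·R1: [0, 0, 0, 0]
R3 ← R3 − R1: [0, 0, 0, 0]
R4 ← R4 + R1: [0, 0, 0, 0]
R5 ← R5 + (2)·R1: [0, 0, 0, 0]
R6 ← R6 + R1: [0, 0, 0, 0]
Echelon form has 1 nonzero row, so rank(A) = 1.
The row space has dimension equal to the rank: 1.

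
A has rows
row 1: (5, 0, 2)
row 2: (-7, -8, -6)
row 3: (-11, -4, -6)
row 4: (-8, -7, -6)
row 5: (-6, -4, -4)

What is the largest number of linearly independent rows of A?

Row reduce to echelon form.
R2 ← R2 + (7/5)·R1: [0, -8, -16/5]
R3 ← R3 + (11/5)·R1: [0, -4, -8/5]
R4 ← R4 + (8/5)·R1: [0, -7, -14/5]
R5 ← R5 + (6/5)·R1: [0, -4, -8/5]
R3 ← R3 − (1/2)·R2: [0, 0, 0]
R4 ← R4 − (7/8)·R2: [0, 0, 0]
R5 ← R5 − (1/2)·R2: [0, 0, 0]
Echelon form has 2 nonzero rows, so rank(A) = 2.
The rank gives the maximum number of linearly independent rows: 2.

2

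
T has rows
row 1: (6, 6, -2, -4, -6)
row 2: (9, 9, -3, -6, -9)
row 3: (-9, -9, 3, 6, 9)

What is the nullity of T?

Row reduce to echelon form.
R2 ← R2 − (3/2)·R1: [0, 0, 0, 0, 0]
R3 ← R3 + (3/2)·R1: [0, 0, 0, 0, 0]
1 nonzero row, so rank(T) = 1.
T has 5 columns; by rank–nullity, nullity = 5 − 1 = 4.

4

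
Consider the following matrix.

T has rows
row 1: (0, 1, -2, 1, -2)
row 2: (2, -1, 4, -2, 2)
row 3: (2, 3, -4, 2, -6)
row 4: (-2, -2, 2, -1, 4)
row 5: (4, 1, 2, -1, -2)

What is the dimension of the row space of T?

Row reduce to echelon form.
Swap R1 ↔ R2
R3 ← R3 − R1: [0, 4, -8, 4, -8]
R4 ← R4 + R1: [0, -3, 6, -3, 6]
R5 ← R5 − (2)·R1: [0, 3, -6, 3, -6]
R3 ← R3 − (4)·R2: [0, 0, 0, 0, 0]
R4 ← R4 + (3)·R2: [0, 0, 0, 0, 0]
R5 ← R5 − (3)·R2: [0, 0, 0, 0, 0]
Echelon form has 2 nonzero rows, so rank(T) = 2.
The row space has dimension equal to the rank: 2.

2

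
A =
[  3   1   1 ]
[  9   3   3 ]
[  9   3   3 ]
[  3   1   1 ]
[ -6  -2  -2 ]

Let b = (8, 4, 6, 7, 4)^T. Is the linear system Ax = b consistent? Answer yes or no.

Row reduce the augmented matrix [A | b].
R2 ← R2 − (3)·R1: [0, 0, 0, -20]
R3 ← R3 − (3)·R1: [0, 0, 0, -18]
R4 ← R4 − R1: [0, 0, 0, -1]
R5 ← R5 + (2)·R1: [0, 0, 0, 20]
R3 ← R3 − (9/10)·R2: [0, 0, 0, 0]
R4 ← R4 − (1/20)·R2: [0, 0, 0, 0]
R5 ← R5 + R2: [0, 0, 0, 0]
The echelon form has 2 nonzero rows; the last pivot sits in the augmented column, so rank(A) = 1 but rank([A|b]) = 2.
Since the ranks differ, the system is inconsistent.

no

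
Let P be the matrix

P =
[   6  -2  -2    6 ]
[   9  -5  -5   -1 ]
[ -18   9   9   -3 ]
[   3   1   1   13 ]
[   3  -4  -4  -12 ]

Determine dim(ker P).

2

Row reduce to echelon form.
R2 ← R2 − (3/2)·R1: [0, -2, -2, -10]
R3 ← R3 + (3)·R1: [0, 3, 3, 15]
R4 ← R4 − (1/2)·R1: [0, 2, 2, 10]
R5 ← R5 − (1/2)·R1: [0, -3, -3, -15]
R3 ← R3 + (3/2)·R2: [0, 0, 0, 0]
R4 ← R4 + R2: [0, 0, 0, 0]
R5 ← R5 − (3/2)·R2: [0, 0, 0, 0]
2 nonzero rows, so rank(P) = 2.
P has 4 columns; by rank–nullity, nullity = 4 − 2 = 2.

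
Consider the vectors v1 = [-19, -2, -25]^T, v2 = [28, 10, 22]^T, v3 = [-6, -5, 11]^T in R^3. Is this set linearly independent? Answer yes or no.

yes

Form the matrix with these vectors as rows and row reduce.
R2 ← R2 + (28/19)·R1: [0, 134/19, -282/19]
R3 ← R3 − (6/19)·R1: [0, -83/19, 359/19]
R3 ← R3 + (83/134)·R2: [0, 0, 650/67]
3 nonzero rows, so the 3 vectors span a space of dimension 3.
Since 3 = 3, the vectors are linearly independent.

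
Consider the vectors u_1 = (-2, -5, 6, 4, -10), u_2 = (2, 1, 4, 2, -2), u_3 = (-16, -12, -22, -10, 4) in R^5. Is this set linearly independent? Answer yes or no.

Form the matrix with these vectors as rows and row reduce.
R2 ← R2 + R1: [0, -4, 10, 6, -12]
R3 ← R3 − (8)·R1: [0, 28, -70, -42, 84]
R3 ← R3 + (7)·R2: [0, 0, 0, 0, 0]
2 nonzero rows, so the 3 vectors span a space of dimension 2.
Since 2 < 3, the vectors are linearly dependent.

no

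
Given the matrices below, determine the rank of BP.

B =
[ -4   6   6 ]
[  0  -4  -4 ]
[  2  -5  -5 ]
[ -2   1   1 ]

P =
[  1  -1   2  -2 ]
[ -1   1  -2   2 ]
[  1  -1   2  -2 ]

1

First compute BP:
[[ -4,   4,  -8,   8],
 [  0,   0,   0,   0],
 [  2,  -2,   4,  -4],
 [ -2,   2,  -4,   4]]
Now row reduce the product.
R3 ← R3 + (1/2)·R1: [0, 0, 0, 0]
R4 ← R4 − (1/2)·R1: [0, 0, 0, 0]
1 nonzero row, so rank(BP) = 1.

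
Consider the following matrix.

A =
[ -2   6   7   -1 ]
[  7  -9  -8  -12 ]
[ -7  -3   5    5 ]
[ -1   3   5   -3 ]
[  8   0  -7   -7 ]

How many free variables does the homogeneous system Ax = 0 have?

Row reduce to echelon form.
R2 ← R2 + (7/2)·R1: [0, 12, 33/2, -31/2]
R3 ← R3 − (7/2)·R1: [0, -24, -39/2, 17/2]
R4 ← R4 − (1/2)·R1: [0, 0, 3/2, -5/2]
R5 ← R5 + (4)·R1: [0, 24, 21, -11]
R3 ← R3 + (2)·R2: [0, 0, 27/2, -45/2]
R5 ← R5 − (2)·R2: [0, 0, -12, 20]
R4 ← R4 − (1/9)·R3: [0, 0, 0, 0]
R5 ← R5 + (8/9)·R3: [0, 0, 0, 0]
3 nonzero rows, so rank(A) = 3.
A has 4 columns; by rank–nullity, nullity = 4 − 3 = 1.

1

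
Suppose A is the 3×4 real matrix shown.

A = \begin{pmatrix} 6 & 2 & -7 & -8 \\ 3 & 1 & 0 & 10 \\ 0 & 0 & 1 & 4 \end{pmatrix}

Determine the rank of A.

2

Row reduce to echelon form.
R2 ← R2 − (1/2)·R1: [0, 0, 7/2, 14]
R3 ← R3 − (2/7)·R2: [0, 0, 0, 0]
Echelon form has 2 nonzero rows, so rank(A) = 2.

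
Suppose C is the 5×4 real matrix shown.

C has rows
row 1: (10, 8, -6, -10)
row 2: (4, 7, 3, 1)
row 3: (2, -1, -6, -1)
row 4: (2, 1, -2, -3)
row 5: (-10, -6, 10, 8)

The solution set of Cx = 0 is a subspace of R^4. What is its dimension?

1

Row reduce to echelon form.
R2 ← R2 − (2/5)·R1: [0, 19/5, 27/5, 5]
R3 ← R3 − (1/5)·R1: [0, -13/5, -24/5, 1]
R4 ← R4 − (1/5)·R1: [0, -3/5, -4/5, -1]
R5 ← R5 + R1: [0, 2, 4, -2]
R3 ← R3 + (13/19)·R2: [0, 0, -21/19, 84/19]
R4 ← R4 + (3/19)·R2: [0, 0, 1/19, -4/19]
R5 ← R5 − (10/19)·R2: [0, 0, 22/19, -88/19]
R4 ← R4 + (1/21)·R3: [0, 0, 0, 0]
R5 ← R5 + (22/21)·R3: [0, 0, 0, 0]
3 nonzero rows, so rank(C) = 3.
C has 4 columns; by rank–nullity, nullity = 4 − 3 = 1.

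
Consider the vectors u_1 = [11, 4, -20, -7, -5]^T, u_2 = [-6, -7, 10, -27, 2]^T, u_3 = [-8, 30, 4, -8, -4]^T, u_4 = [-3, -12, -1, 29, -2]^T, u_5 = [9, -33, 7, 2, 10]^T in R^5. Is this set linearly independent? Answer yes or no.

yes

Form the matrix with these vectors as rows and row reduce.
R2 ← R2 + (6/11)·R1: [0, -53/11, -10/11, -339/11, -8/11]
R3 ← R3 + (8/11)·R1: [0, 362/11, -116/11, -144/11, -84/11]
R4 ← R4 + (3/11)·R1: [0, -120/11, -71/11, 298/11, -37/11]
R5 ← R5 − (9/11)·R1: [0, -399/11, 257/11, 85/11, 155/11]
R3 ← R3 + (362/53)·R2: [0, 0, -888/53, -11850/53, -668/53]
R4 ← R4 − (120/53)·R2: [0, 0, -233/53, 5134/53, -91/53]
R5 ← R5 − (399/53)·R2: [0, 0, 1601/53, 12706/53, 1037/53]
R4 ← R4 − (233/888)·R3: [0, 0, 0, 23019/148, 353/222]
R5 ← R5 + (1601/888)·R3: [0, 0, 0, -24179/148, -701/222]
R5 ← R5 + (24179/23019)·R4: [0, 0, 0, 0, -102718/69057]
5 nonzero rows, so the 5 vectors span a space of dimension 5.
Since 5 = 5, the vectors are linearly independent.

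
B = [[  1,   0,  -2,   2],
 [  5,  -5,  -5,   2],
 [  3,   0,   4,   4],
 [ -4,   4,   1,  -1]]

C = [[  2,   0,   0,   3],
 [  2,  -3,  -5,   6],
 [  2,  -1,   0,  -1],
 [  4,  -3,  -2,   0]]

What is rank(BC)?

First compute BC:
[[  6,  -4,  -4,   5],
 [ -2,  14,  21, -10],
 [ 30, -16,  -8,   5],
 [ -2, -10, -18,  11]]
Now row reduce the product.
R2 ← R2 + (1/3)·R1: [0, 38/3, 59/3, -25/3]
R3 ← R3 − (5)·R1: [0, 4, 12, -20]
R4 ← R4 + (1/3)·R1: [0, -34/3, -58/3, 38/3]
R3 ← R3 − (6/19)·R2: [0, 0, 110/19, -330/19]
R4 ← R4 + (17/19)·R2: [0, 0, -33/19, 99/19]
R4 ← R4 + (3/10)·R3: [0, 0, 0, 0]
3 nonzero rows, so rank(BC) = 3.

3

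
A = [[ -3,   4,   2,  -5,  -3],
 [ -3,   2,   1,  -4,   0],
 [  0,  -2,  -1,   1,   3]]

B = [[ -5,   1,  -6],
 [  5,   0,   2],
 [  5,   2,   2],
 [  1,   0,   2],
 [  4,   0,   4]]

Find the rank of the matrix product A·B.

2

First compute AB:
[[ 28,   1,   8],
 [ 26,  -1,  16],
 [ -2,  -2,   8]]
Now row reduce the product.
R2 ← R2 − (13/14)·R1: [0, -27/14, 60/7]
R3 ← R3 + (1/14)·R1: [0, -27/14, 60/7]
R3 ← R3 − R2: [0, 0, 0]
2 nonzero rows, so rank(AB) = 2.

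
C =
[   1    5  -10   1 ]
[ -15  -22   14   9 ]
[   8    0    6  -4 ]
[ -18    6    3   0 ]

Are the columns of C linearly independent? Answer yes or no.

no

Row reduce C to echelon form.
R2 ← R2 + (15)·R1: [0, 53, -136, 24]
R3 ← R3 − (8)·R1: [0, -40, 86, -12]
R4 ← R4 + (18)·R1: [0, 96, -177, 18]
R3 ← R3 + (40/53)·R2: [0, 0, -882/53, 324/53]
R4 ← R4 − (96/53)·R2: [0, 0, 3675/53, -1350/53]
R4 ← R4 + (25/6)·R3: [0, 0, 0, 0]
3 pivots among 4 columns.
Only 3 < 4 pivot columns, so the columns are linearly dependent.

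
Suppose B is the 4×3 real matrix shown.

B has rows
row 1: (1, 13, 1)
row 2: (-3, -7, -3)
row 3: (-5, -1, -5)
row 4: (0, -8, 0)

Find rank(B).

2

Row reduce to echelon form.
R2 ← R2 + (3)·R1: [0, 32, 0]
R3 ← R3 + (5)·R1: [0, 64, 0]
R3 ← R3 − (2)·R2: [0, 0, 0]
R4 ← R4 + (1/4)·R2: [0, 0, 0]
Echelon form has 2 nonzero rows, so rank(B) = 2.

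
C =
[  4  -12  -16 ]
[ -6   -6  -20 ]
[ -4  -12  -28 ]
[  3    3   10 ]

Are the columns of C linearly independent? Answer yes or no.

no

Row reduce C to echelon form.
R2 ← R2 + (3/2)·R1: [0, -24, -44]
R3 ← R3 + R1: [0, -24, -44]
R4 ← R4 − (3/4)·R1: [0, 12, 22]
R3 ← R3 − R2: [0, 0, 0]
R4 ← R4 + (1/2)·R2: [0, 0, 0]
2 pivots among 3 columns.
Only 2 < 3 pivot columns, so the columns are linearly dependent.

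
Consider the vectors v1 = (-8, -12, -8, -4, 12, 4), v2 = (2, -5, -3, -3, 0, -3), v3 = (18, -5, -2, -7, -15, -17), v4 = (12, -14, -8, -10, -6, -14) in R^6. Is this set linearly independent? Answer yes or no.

no

Form the matrix with these vectors as rows and row reduce.
R2 ← R2 + (1/4)·R1: [0, -8, -5, -4, 3, -2]
R3 ← R3 + (9/4)·R1: [0, -32, -20, -16, 12, -8]
R4 ← R4 + (3/2)·R1: [0, -32, -20, -16, 12, -8]
R3 ← R3 − (4)·R2: [0, 0, 0, 0, 0, 0]
R4 ← R4 − (4)·R2: [0, 0, 0, 0, 0, 0]
2 nonzero rows, so the 4 vectors span a space of dimension 2.
Since 2 < 4, the vectors are linearly dependent.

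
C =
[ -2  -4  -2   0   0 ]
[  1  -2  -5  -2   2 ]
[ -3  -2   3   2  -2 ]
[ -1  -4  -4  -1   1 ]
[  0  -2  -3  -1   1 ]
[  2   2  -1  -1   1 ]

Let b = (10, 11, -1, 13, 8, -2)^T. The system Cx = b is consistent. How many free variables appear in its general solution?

Row reduce the augmented matrix [C | b].
R2 ← R2 + (1/2)·R1: [0, -4, -6, -2, 2, 16]
R3 ← R3 − (3/2)·R1: [0, 4, 6, 2, -2, -16]
R4 ← R4 − (1/2)·R1: [0, -2, -3, -1, 1, 8]
R6 ← R6 + R1: [0, -2, -3, -1, 1, 8]
R3 ← R3 + R2: [0, 0, 0, 0, 0, 0]
R4 ← R4 − (1/2)·R2: [0, 0, 0, 0, 0, 0]
R5 ← R5 − (1/2)·R2: [0, 0, 0, 0, 0, 0]
R6 ← R6 − (1/2)·R2: [0, 0, 0, 0, 0, 0]
The echelon form has 2 nonzero rows, and every pivot lies in the first 5 columns, so rank(C) = rank([C|b]) = 2.
The system is consistent.
Free variables = (unknowns) − (rank) = 5 − 2 = 3.

3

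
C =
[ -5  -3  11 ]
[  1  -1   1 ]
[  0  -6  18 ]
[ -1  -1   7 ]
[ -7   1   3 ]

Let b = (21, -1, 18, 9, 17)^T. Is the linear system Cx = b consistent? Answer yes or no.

Row reduce the augmented matrix [C | b].
R2 ← R2 + (1/5)·R1: [0, -8/5, 16/5, 16/5]
R4 ← R4 − (1/5)·R1: [0, -2/5, 24/5, 24/5]
R5 ← R5 − (7/5)·R1: [0, 26/5, -62/5, -62/5]
R3 ← R3 − (15/4)·R2: [0, 0, 6, 6]
R4 ← R4 − (1/4)·R2: [0, 0, 4, 4]
R5 ← R5 + (13/4)·R2: [0, 0, -2, -2]
R4 ← R4 − (2/3)·R3: [0, 0, 0, 0]
R5 ← R5 + (1/3)·R3: [0, 0, 0, 0]
The echelon form has 3 nonzero rows, and every pivot lies in the first 3 columns, so rank(C) = rank([C|b]) = 3.
The system is consistent.

yes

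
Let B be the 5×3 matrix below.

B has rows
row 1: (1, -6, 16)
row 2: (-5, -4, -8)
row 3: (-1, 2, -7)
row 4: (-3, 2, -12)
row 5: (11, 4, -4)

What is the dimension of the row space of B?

3

Row reduce to echelon form.
R2 ← R2 + (5)·R1: [0, -34, 72]
R3 ← R3 + R1: [0, -4, 9]
R4 ← R4 + (3)·R1: [0, -16, 36]
R5 ← R5 − (11)·R1: [0, 70, -180]
R3 ← R3 − (2/17)·R2: [0, 0, 9/17]
R4 ← R4 − (8/17)·R2: [0, 0, 36/17]
R5 ← R5 + (35/17)·R2: [0, 0, -540/17]
R4 ← R4 − (4)·R3: [0, 0, 0]
R5 ← R5 + (60)·R3: [0, 0, 0]
Echelon form has 3 nonzero rows, so rank(B) = 3.
The row space has dimension equal to the rank: 3.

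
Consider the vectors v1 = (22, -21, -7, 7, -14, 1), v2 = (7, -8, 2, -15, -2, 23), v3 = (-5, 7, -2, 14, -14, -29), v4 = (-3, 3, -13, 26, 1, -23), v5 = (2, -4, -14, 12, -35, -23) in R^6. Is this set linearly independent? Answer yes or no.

yes

Form the matrix with these vectors as rows and row reduce.
R2 ← R2 − (7/22)·R1: [0, -29/22, 93/22, -379/22, 27/11, 499/22]
R3 ← R3 + (5/22)·R1: [0, 49/22, -79/22, 343/22, -189/11, -633/22]
R4 ← R4 + (3/22)·R1: [0, 3/22, -307/22, 593/22, -10/11, -503/22]
R5 ← R5 − (1/11)·R1: [0, -23/11, -147/11, 125/11, -371/11, -254/11]
R3 ← R3 + (49/29)·R2: [0, 0, 103/29, -392/29, -378/29, 277/29]
R4 ← R4 + (3/29)·R2: [0, 0, -392/29, 730/29, -19/29, -595/29]
R5 ← R5 − (46/29)·R2: [0, 0, -582/29, 1122/29, -1091/29, -1713/29]
R4 ← R4 + (392/103)·R3: [0, 0, 0, -2706/103, -5177/103, 1631/103]
R5 ← R5 + (582/103)·R3: [0, 0, 0, -3882/103, -11461/103, -525/103]
R5 ← R5 − (647/451)·R4: [0, 0, 0, 0, -17664/451, -12544/451]
5 nonzero rows, so the 5 vectors span a space of dimension 5.
Since 5 = 5, the vectors are linearly independent.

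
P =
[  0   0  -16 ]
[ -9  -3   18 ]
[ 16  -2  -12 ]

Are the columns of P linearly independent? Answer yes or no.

Row reduce P to echelon form.
Swap R1 ↔ R2
R3 ← R3 + (16/9)·R1: [0, -22/3, 20]
Swap R2 ↔ R3
3 pivots among 3 columns.
Every column is a pivot column, so the columns are linearly independent.

yes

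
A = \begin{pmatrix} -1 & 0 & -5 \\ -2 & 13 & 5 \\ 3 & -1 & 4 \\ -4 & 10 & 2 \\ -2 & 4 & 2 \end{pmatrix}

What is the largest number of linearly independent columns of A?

3

Row reduce to echelon form.
R2 ← R2 − (2)·R1: [0, 13, 15]
R3 ← R3 + (3)·R1: [0, -1, -11]
R4 ← R4 − (4)·R1: [0, 10, 22]
R5 ← R5 − (2)·R1: [0, 4, 12]
R3 ← R3 + (1/13)·R2: [0, 0, -128/13]
R4 ← R4 − (10/13)·R2: [0, 0, 136/13]
R5 ← R5 − (4/13)·R2: [0, 0, 96/13]
R4 ← R4 + (17/16)·R3: [0, 0, 0]
R5 ← R5 + (3/4)·R3: [0, 0, 0]
Echelon form has 3 nonzero rows, so rank(A) = 3.
The rank gives the maximum number of linearly independent columns: 3.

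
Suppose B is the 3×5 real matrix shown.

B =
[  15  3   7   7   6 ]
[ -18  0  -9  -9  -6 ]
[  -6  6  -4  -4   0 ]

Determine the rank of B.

2

Row reduce to echelon form.
R2 ← R2 + (6/5)·R1: [0, 18/5, -3/5, -3/5, 6/5]
R3 ← R3 + (2/5)·R1: [0, 36/5, -6/5, -6/5, 12/5]
R3 ← R3 − (2)·R2: [0, 0, 0, 0, 0]
Echelon form has 2 nonzero rows, so rank(B) = 2.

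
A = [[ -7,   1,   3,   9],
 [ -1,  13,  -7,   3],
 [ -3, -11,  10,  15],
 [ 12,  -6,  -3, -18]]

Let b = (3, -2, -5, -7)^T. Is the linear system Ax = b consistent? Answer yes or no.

no

Row reduce the augmented matrix [A | b].
R2 ← R2 − (1/7)·R1: [0, 90/7, -52/7, 12/7, -17/7]
R3 ← R3 − (3/7)·R1: [0, -80/7, 61/7, 78/7, -44/7]
R4 ← R4 + (12/7)·R1: [0, -30/7, 15/7, -18/7, -13/7]
R3 ← R3 + (8/9)·R2: [0, 0, 19/9, 38/3, -76/9]
R4 ← R4 + (1/3)·R2: [0, 0, -1/3, -2, -8/3]
R4 ← R4 + (3/19)·R3: [0, 0, 0, 0, -4]
The echelon form has 4 nonzero rows; the last pivot sits in the augmented column, so rank(A) = 3 but rank([A|b]) = 4.
Since the ranks differ, the system is inconsistent.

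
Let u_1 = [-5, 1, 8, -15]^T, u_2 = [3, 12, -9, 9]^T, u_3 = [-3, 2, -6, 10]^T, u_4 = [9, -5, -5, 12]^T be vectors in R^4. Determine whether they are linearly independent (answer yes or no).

Form the matrix with these vectors as rows and row reduce.
R2 ← R2 + (3/5)·R1: [0, 63/5, -21/5, 0]
R3 ← R3 − (3/5)·R1: [0, 7/5, -54/5, 19]
R4 ← R4 + (9/5)·R1: [0, -16/5, 47/5, -15]
R3 ← R3 − (1/9)·R2: [0, 0, -31/3, 19]
R4 ← R4 + (16/63)·R2: [0, 0, 25/3, -15]
R4 ← R4 + (25/31)·R3: [0, 0, 0, 10/31]
4 nonzero rows, so the 4 vectors span a space of dimension 4.
Since 4 = 4, the vectors are linearly independent.

yes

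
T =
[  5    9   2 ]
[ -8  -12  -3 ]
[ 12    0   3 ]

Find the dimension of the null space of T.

1

Row reduce to echelon form.
R2 ← R2 + (8/5)·R1: [0, 12/5, 1/5]
R3 ← R3 − (12/5)·R1: [0, -108/5, -9/5]
R3 ← R3 + (9)·R2: [0, 0, 0]
2 nonzero rows, so rank(T) = 2.
T has 3 columns; by rank–nullity, nullity = 3 − 2 = 1.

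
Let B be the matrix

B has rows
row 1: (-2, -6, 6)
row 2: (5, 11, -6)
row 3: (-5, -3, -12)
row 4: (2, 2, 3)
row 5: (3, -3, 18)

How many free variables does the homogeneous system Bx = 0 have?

Row reduce to echelon form.
R2 ← R2 + (5/2)·R1: [0, -4, 9]
R3 ← R3 − (5/2)·R1: [0, 12, -27]
R4 ← R4 + R1: [0, -4, 9]
R5 ← R5 + (3/2)·R1: [0, -12, 27]
R3 ← R3 + (3)·R2: [0, 0, 0]
R4 ← R4 − R2: [0, 0, 0]
R5 ← R5 − (3)·R2: [0, 0, 0]
2 nonzero rows, so rank(B) = 2.
B has 3 columns; by rank–nullity, nullity = 3 − 2 = 1.

1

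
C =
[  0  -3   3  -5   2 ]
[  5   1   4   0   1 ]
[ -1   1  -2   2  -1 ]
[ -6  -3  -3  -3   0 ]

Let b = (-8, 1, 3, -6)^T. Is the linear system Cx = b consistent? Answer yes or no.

yes

Row reduce the augmented matrix [C | b].
Swap R1 ↔ R2
R3 ← R3 + (1/5)·R1: [0, 6/5, -6/5, 2, -4/5, 16/5]
R4 ← R4 + (6/5)·R1: [0, -9/5, 9/5, -3, 6/5, -24/5]
R3 ← R3 + (2/5)·R2: [0, 0, 0, 0, 0, 0]
R4 ← R4 − (3/5)·R2: [0, 0, 0, 0, 0, 0]
The echelon form has 2 nonzero rows, and every pivot lies in the first 5 columns, so rank(C) = rank([C|b]) = 2.
The system is consistent.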